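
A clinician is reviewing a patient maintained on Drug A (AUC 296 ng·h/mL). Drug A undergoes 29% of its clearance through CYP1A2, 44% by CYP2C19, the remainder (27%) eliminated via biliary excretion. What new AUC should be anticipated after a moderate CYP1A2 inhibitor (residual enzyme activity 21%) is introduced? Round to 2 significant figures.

The CYP1A2 pathway (29% of clearance) is reduced to 0.21× activity: 0.29 × 0.21 = 0.0609.
CYP2C19 (44%) and the residual 27% are unaffected.
Relative clearance = 0.0609 + 0.44 + 0.27 = 0.7709.
AUC ∝ 1/CL, so new value = 296 / 0.7709 = 3.8 × 10² ng·h/mL.

3.8 × 10² ng·h/mL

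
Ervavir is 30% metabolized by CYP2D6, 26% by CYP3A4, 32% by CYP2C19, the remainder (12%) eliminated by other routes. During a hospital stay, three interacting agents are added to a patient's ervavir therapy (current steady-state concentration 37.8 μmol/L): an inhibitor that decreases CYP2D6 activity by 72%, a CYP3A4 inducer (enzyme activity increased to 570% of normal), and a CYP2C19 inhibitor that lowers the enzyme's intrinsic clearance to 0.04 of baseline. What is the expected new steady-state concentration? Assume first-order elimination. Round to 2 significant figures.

22 μmol/L

The CYP2D6 pathway (30% of clearance) is reduced to 0.28× activity: 0.3 × 0.28 = 0.084.
The CYP3A4 pathway (26% of clearance) is boosted to 5.7× activity: 0.26 × 5.7 = 1.482.
The CYP2C19 pathway (32% of clearance) falls to 0.04× activity: 0.32 × 0.04 = 0.0128.
The remaining 12% of clearance is unaffected.
Relative clearance = 0.084 + 1.482 + 0.0128 + 0.12 = 1.6988.
Dividing the baseline by the relative clearance: 37.8 / 1.6988 = 22 μmol/L.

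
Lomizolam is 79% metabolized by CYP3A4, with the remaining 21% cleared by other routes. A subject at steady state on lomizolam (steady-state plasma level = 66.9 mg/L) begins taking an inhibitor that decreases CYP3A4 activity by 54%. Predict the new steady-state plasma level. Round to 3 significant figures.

CYP3A4: 0.79 × 0.46 = 0.3634
Other: 0.21 (unchanged)
CL_new/CL_old = 0.3634 + 0.21 = 0.5734.
With dosing unchanged, steady-state plasma level scales as 1/CL: 66.9 / 0.5734 = 117 mg/L.

117 mg/L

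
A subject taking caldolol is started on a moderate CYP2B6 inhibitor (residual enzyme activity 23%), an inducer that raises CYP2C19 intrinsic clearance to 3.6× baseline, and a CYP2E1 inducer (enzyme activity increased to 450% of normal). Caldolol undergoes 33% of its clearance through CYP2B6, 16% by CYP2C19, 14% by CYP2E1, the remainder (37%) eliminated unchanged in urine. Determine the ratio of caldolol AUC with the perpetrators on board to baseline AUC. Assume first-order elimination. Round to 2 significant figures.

0.61

The CYP2B6 pathway (33% of clearance) falls to 0.23× activity: 0.33 × 0.23 = 0.0759.
The CYP2C19 pathway (16% of clearance) increases to 3.6× activity: 0.16 × 3.6 = 0.576.
The CYP2E1 pathway (14% of clearance) rises to 4.5× activity: 0.14 × 4.5 = 0.63.
The remaining 37% of clearance is unaffected.
Relative clearance = 0.0759 + 0.576 + 0.63 + 0.37 = 1.6519.
Because AUC varies inversely with clearance, the combined effect is 1 / 1.6519 = 0.61.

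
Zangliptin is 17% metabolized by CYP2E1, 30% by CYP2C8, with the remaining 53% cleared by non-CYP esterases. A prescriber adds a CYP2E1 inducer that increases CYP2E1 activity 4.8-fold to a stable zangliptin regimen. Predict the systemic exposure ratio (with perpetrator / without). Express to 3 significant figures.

0.608

The CYP2E1 pathway (17% of clearance) increases to 4.8× activity: 0.17 × 4.8 = 0.816.
CYP2C8 (30%) and the residual 53% are unaffected.
New clearance relative to baseline: 0.816 + 0.3 + 0.53 = 1.646.
Since systemic exposure ∝ 1/CL, the ratio is 1 / 1.646 = 0.608.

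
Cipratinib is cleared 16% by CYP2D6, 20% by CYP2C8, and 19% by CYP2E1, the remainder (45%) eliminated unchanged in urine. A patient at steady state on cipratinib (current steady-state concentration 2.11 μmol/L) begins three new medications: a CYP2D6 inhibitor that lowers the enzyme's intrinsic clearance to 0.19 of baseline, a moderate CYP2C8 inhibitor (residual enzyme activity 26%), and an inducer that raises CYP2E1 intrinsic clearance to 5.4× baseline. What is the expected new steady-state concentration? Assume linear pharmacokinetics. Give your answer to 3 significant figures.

The CYP2D6 pathway (16% of clearance) falls to 0.19× activity: 0.16 × 0.19 = 0.0304.
The CYP2C8 pathway (20% of clearance) drops to 0.26× activity: 0.2 × 0.26 = 0.052.
The CYP2E1 pathway (19% of clearance) increases to 5.4× activity: 0.19 × 5.4 = 1.026.
The remaining 45% of clearance is unaffected.
New clearance relative to baseline: 0.0304 + 0.052 + 1.026 + 0.45 = 1.5584.
New steady-state concentration = 2.11 / 1.5584 = 1.35 μmol/L (concentration scales inversely with clearance).

1.35 μmol/L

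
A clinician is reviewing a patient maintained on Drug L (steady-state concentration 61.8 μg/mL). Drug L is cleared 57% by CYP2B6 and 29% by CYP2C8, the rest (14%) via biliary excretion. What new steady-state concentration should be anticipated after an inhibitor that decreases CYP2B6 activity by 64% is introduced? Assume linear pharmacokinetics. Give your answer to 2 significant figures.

97 μg/mL

The CYP2B6 pathway (57% of clearance) is reduced to 0.36× activity: 0.57 × 0.36 = 0.2052.
CYP2C8 (29%) and the residual 14% are unaffected.
CL_new/CL_old = 0.2052 + 0.29 + 0.14 = 0.6352.
New steady-state concentration = baseline ÷ relative clearance = 61.8 / 0.6352 = 97 μg/mL.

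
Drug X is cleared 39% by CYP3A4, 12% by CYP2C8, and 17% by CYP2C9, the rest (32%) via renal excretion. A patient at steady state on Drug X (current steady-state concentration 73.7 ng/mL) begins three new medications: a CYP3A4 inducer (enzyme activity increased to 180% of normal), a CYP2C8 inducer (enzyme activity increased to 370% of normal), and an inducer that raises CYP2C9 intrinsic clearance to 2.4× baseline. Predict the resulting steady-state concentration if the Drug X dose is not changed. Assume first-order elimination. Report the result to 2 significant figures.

39 ng/mL

The CYP3A4 pathway (39% of clearance) rises to 1.8× activity: 0.39 × 1.8 = 0.702.
The CYP2C8 pathway (12% of clearance) increases to 3.7× activity: 0.12 × 3.7 = 0.444.
The CYP2C9 pathway (17% of clearance) is boosted to 2.4× activity: 0.17 × 2.4 = 0.408.
Non-CYP routes (32%) are unchanged.
Relative clearance = 0.702 + 0.444 + 0.408 + 0.32 = 1.874.
Dividing the baseline by the relative clearance: 73.7 / 1.874 = 39 ng/mL.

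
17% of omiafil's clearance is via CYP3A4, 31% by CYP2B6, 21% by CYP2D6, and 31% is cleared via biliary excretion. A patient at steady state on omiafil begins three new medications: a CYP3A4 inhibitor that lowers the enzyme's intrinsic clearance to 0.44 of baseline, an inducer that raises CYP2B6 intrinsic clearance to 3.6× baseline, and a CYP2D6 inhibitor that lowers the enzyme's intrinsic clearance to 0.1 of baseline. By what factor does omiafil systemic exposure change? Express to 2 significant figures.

The CYP3A4 pathway (17% of clearance) falls to 0.44× activity: 0.17 × 0.44 = 0.0748.
The CYP2B6 pathway (31% of clearance) increases to 3.6× activity: 0.31 × 3.6 = 1.116.
The CYP2D6 pathway (21% of clearance) drops to 0.1× activity: 0.21 × 0.1 = 0.021.
The remaining 31% of clearance is unaffected.
CL_new/CL_old = 0.0748 + 1.116 + 0.021 + 0.31 = 1.5218.
Net systemic exposure ratio = 1 / 1.5218 = 0.66.

0.66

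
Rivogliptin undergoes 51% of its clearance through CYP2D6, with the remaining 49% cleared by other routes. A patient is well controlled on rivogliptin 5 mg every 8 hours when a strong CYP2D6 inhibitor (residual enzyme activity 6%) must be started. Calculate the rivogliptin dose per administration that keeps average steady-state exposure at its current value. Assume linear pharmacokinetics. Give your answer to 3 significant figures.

2.60 mg

The CYP2D6 pathway (51% of clearance) drops to 0.06× activity: 0.51 × 0.06 = 0.0306.
Non-CYP routes (49%) are unchanged.
Relative clearance = 0.0306 + 0.49 = 0.5206.
Css,avg = (dose rate)/CL, so holding Css fixed requires dose ∝ CL: 5 × 0.5206 = 2.60 mg.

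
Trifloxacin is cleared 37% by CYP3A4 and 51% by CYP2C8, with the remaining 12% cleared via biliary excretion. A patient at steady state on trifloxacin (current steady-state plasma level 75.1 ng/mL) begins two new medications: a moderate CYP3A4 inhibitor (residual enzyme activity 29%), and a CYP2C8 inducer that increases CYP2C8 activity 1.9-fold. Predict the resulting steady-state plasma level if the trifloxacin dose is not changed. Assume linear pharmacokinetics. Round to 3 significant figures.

CYP3A4: 0.37 × 0.29 = 0.1073
CYP2C8: 0.51 × 1.9 = 0.969
Other: 0.12 (unchanged)
Relative clearance = 0.1073 + 0.969 + 0.12 = 1.1963.
New steady-state plasma level = 75.1 / 1.1963 = 62.8 ng/mL (concentration scales inversely with clearance).

62.8 ng/mL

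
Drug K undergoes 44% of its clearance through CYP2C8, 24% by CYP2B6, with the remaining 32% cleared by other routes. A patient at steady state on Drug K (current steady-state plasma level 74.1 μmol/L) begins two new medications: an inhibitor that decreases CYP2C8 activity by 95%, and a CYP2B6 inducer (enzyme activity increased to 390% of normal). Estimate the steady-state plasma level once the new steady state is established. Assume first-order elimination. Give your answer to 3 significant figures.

58.0 μmol/L

CYP2C8: 0.44 × 0.05 = 0.022
CYP2B6: 0.24 × 3.9 = 0.936
Other: 0.32 (unchanged)
CL_new/CL_old = 0.022 + 0.936 + 0.32 = 1.278.
Dividing the baseline by the relative clearance: 74.1 / 1.278 = 58.0 μmol/L.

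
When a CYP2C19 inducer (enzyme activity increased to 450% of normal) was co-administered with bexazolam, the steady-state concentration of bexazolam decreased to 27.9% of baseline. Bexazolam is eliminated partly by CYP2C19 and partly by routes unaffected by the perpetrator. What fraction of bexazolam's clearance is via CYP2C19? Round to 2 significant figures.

Let fm be the CYP2C19 fraction. New clearance relative to baseline = fm × 4.5 + (1 − fm).
Steady-state concentration ratio = 1 / (new CL fraction), so new CL fraction = 1 / 0.279 = 3.584.
fm × 4.5 + 1 − fm = 3.584  ⇒  fm × (4.5 − 1) = 2.584  ⇒  fm = 0.74.

0.74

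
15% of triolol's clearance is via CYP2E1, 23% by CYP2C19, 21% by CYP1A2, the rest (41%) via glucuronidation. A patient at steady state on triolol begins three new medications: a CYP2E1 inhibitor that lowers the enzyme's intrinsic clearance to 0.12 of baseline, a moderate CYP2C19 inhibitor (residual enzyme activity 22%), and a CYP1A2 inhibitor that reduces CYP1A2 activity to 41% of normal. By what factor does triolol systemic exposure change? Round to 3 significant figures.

1.77

The CYP2E1 pathway (15% of clearance) falls to 0.12× activity: 0.15 × 0.12 = 0.018.
The CYP2C19 pathway (23% of clearance) drops to 0.22× activity: 0.23 × 0.22 = 0.0506.
The CYP1A2 pathway (21% of clearance) is reduced to 0.41× activity: 0.21 × 0.41 = 0.0861.
The remaining 41% of clearance is unaffected.
CL_new/CL_old = 0.018 + 0.0506 + 0.0861 + 0.41 = 0.5647.
Systemic exposure ∝ 1/CL: fold-change = 1 / 0.5647 = 1.77.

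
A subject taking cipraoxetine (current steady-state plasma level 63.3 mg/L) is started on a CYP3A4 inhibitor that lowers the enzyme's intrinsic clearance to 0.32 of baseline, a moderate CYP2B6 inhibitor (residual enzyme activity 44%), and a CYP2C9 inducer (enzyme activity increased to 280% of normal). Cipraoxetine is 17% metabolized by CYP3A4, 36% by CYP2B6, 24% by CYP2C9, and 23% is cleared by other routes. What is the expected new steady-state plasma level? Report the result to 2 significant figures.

57 mg/L

The CYP3A4 pathway (17% of clearance) drops to 0.32× activity: 0.17 × 0.32 = 0.0544.
The CYP2B6 pathway (36% of clearance) falls to 0.44× activity: 0.36 × 0.44 = 0.1584.
The CYP2C9 pathway (24% of clearance) is boosted to 2.8× activity: 0.24 × 2.8 = 0.672.
The remaining 23% of clearance is unaffected.
CL_new/CL_old = 0.0544 + 0.1584 + 0.672 + 0.23 = 1.1148.
Dividing the baseline by the relative clearance: 63.3 / 1.1148 = 57 mg/L.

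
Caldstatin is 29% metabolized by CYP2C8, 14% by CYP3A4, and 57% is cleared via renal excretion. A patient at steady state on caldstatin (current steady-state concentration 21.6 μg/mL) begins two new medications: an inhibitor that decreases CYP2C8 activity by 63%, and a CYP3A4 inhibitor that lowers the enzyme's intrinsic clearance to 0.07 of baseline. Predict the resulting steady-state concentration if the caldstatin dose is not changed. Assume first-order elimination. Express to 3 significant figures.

31.4 μg/mL

The CYP2C8 pathway (29% of clearance) drops to 0.37× activity: 0.29 × 0.37 = 0.1073.
The CYP3A4 pathway (14% of clearance) falls to 0.07× activity: 0.14 × 0.07 = 0.0098.
Non-CYP routes (57%) are unchanged.
Relative clearance = 0.1073 + 0.0098 + 0.57 = 0.6871.
Dividing the baseline by the relative clearance: 21.6 / 0.6871 = 31.4 μg/mL.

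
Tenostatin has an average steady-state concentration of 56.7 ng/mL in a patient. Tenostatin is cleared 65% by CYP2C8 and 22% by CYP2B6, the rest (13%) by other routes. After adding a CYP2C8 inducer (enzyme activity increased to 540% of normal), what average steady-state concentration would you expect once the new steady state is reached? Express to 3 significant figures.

The CYP2C8 pathway (65% of clearance) is boosted to 5.4× activity: 0.65 × 5.4 = 3.51.
CYP2B6 (22%) and the residual 13% are unaffected.
New clearance relative to baseline: 3.51 + 0.22 + 0.13 = 3.86.
New average steady-state concentration = baseline ÷ relative clearance = 56.7 / 3.86 = 14.7 ng/mL.

14.7 ng/mL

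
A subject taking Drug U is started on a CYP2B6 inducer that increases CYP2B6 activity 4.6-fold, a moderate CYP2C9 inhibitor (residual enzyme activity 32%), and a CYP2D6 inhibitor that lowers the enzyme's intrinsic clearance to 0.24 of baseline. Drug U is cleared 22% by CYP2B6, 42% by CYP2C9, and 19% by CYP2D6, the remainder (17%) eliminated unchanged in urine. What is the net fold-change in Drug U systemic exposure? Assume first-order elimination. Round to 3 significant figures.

0.734

CYP2B6: 0.22 × 4.6 = 1.012
CYP2C9: 0.42 × 0.32 = 0.1344
CYP2D6: 0.19 × 0.24 = 0.0456
Other: 0.17 (unchanged)
Relative clearance = 1.012 + 0.1344 + 0.0456 + 0.17 = 1.362.
Systemic exposure ∝ 1/CL: fold-change = 1 / 1.362 = 0.734.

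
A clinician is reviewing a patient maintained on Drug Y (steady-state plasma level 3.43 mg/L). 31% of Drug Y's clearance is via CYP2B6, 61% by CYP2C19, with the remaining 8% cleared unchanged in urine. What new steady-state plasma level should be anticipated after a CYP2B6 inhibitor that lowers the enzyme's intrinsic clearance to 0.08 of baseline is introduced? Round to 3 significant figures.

The CYP2B6 pathway (31% of clearance) falls to 0.08× activity: 0.31 × 0.08 = 0.0248.
CYP2C19 (61%) and the residual 8% are unaffected.
CL_new/CL_old = 0.0248 + 0.61 + 0.08 = 0.7148.
With dosing unchanged, steady-state plasma level scales as 1/CL: 3.43 / 0.7148 = 4.80 mg/L.

4.80 mg/L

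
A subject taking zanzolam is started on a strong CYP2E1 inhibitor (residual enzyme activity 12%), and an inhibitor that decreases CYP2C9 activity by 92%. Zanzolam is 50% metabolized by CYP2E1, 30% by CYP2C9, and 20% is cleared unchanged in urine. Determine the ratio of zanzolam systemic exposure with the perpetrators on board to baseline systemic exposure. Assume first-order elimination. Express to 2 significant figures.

3.5

CYP2E1: 0.5 × 0.12 = 0.06
CYP2C9: 0.3 × 0.08 = 0.024
Other: 0.2 (unchanged)
CL_new/CL_old = 0.06 + 0.024 + 0.2 = 0.284.
Net systemic exposure ratio = 1 / 0.284 = 3.5.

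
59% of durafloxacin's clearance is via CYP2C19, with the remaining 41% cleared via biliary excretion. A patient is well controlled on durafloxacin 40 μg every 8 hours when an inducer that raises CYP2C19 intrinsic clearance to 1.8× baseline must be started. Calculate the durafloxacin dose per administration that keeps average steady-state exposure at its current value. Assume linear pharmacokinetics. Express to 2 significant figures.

The CYP2C19 pathway (59% of clearance) increases to 1.8× activity: 0.59 × 1.8 = 1.062.
Non-CYP routes (41%) are unchanged.
New clearance relative to baseline: 1.062 + 0.41 = 1.472.
Css,avg = (dose rate)/CL, so holding Css fixed requires dose ∝ CL: 40 × 1.472 = 59 μg.

59 μg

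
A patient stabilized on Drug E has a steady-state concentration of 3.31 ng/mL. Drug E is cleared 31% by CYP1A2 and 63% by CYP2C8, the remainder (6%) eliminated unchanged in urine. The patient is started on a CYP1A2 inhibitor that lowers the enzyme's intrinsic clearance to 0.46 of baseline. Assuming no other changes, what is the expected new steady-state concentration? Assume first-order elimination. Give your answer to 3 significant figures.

3.98 ng/mL

The CYP1A2 pathway (31% of clearance) is reduced to 0.46× activity: 0.31 × 0.46 = 0.1426.
CYP2C8 (63%) and the residual 6% are unaffected.
Relative clearance = 0.1426 + 0.63 + 0.06 = 0.8326.
With dosing unchanged, steady-state concentration scales as 1/CL: 3.31 / 0.8326 = 3.98 ng/mL.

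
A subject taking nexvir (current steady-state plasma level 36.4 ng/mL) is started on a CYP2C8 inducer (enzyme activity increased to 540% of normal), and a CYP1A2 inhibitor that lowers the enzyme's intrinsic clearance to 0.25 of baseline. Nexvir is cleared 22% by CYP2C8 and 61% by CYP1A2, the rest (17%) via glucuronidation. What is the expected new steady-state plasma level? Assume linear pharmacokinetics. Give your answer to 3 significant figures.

24.1 ng/mL

The CYP2C8 pathway (22% of clearance) rises to 5.4× activity: 0.22 × 5.4 = 1.188.
The CYP1A2 pathway (61% of clearance) is reduced to 0.25× activity: 0.61 × 0.25 = 0.1525.
The remaining 17% of clearance is unaffected.
CL_new/CL_old = 1.188 + 0.1525 + 0.17 = 1.5105.
Steady-state plasma level ∝ 1/CL: new value = 36.4 / 1.5105 = 24.1 ng/mL.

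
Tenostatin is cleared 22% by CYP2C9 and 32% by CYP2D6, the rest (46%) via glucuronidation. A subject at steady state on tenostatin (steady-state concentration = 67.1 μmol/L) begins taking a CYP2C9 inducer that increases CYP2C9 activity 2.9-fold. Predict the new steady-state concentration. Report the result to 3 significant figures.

47.3 μmol/L

CYP2C9: 0.22 × 2.9 = 0.638
CYP2D6: 0.32 (unchanged)
Other: 0.46 (unchanged)
CL_new/CL_old = 0.638 + 0.32 + 0.46 = 1.418.
New steady-state concentration = baseline ÷ relative clearance = 67.1 / 1.418 = 47.3 μmol/L.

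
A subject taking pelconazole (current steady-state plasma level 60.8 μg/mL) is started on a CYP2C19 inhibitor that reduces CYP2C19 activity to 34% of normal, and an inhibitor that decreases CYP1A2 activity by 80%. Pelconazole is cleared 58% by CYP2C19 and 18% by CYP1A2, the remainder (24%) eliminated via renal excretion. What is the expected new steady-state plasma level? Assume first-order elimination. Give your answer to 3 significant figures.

128 μg/mL

The CYP2C19 pathway (58% of clearance) drops to 0.34× activity: 0.58 × 0.34 = 0.1972.
The CYP1A2 pathway (18% of clearance) falls to 0.2× activity: 0.18 × 0.2 = 0.036.
The remaining 24% of clearance is unaffected.
Relative clearance = 0.1972 + 0.036 + 0.24 = 0.4732.
New steady-state plasma level = 60.8 / 0.4732 = 128 μg/mL (concentration scales inversely with clearance).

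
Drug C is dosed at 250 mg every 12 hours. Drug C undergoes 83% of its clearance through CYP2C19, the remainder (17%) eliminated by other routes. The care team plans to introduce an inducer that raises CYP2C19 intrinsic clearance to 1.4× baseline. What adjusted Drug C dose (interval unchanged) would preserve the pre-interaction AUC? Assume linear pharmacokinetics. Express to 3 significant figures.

CYP2C19: 0.83 × 1.4 = 1.162
Other: 0.17 (unchanged)
Relative clearance = 1.162 + 0.17 = 1.332.
To maintain the same steady-state level, dose must scale with clearance: new dose = 250 × 1.332 = 333 mg.

333 mg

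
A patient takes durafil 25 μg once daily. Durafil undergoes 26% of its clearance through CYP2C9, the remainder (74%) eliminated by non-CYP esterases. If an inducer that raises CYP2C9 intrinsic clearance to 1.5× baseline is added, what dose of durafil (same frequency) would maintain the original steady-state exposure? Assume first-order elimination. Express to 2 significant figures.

The CYP2C9 pathway (26% of clearance) is boosted to 1.5× activity: 0.26 × 1.5 = 0.39.
The remaining 74% of clearance is unaffected.
New clearance relative to baseline: 0.39 + 0.74 = 1.13.
Exposure is unchanged when dose changes in proportion to clearance. New dose = 25 μg × 1.13 = 28 μg.

28 μg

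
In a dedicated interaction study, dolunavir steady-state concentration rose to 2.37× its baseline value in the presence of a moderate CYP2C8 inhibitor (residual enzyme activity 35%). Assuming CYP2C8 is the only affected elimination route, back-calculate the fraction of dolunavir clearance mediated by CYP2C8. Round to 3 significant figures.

Call the CYP2C8 fraction fm. After the interaction, CL_new/CL_old = fm × 0.35 + (1 − fm).
Steady-state concentration ratio = 1 / (new CL fraction), so new CL fraction = 1 / 2.37 = 0.4219.
fm × 0.35 + 1 − fm = 0.4219  ⇒  fm × (0.35 − 1) = −0.5781  ⇒  fm = 0.889.

0.889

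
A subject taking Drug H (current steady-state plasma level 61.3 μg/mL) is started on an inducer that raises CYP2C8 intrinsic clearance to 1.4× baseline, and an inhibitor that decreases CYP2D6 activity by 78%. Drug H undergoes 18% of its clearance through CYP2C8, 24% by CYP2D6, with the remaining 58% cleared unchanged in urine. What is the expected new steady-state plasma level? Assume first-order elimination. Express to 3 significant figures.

69.3 μg/mL

The CYP2C8 pathway (18% of clearance) increases to 1.4× activity: 0.18 × 1.4 = 0.252.
The CYP2D6 pathway (24% of clearance) falls to 0.22× activity: 0.24 × 0.22 = 0.0528.
Non-CYP routes (58%) are unchanged.
CL_new/CL_old = 0.252 + 0.0528 + 0.58 = 0.8848.
Dividing the baseline by the relative clearance: 61.3 / 0.8848 = 69.3 μg/mL.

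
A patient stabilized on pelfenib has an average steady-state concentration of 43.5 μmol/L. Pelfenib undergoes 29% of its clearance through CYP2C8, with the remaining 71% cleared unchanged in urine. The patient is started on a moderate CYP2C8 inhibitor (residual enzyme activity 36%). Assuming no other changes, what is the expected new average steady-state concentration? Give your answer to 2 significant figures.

CYP2C8: 0.29 × 0.36 = 0.1044
Other: 0.71 (unchanged)
New clearance relative to baseline: 0.1044 + 0.71 = 0.8144.
With dosing unchanged, average steady-state concentration scales as 1/CL: 43.5 / 0.8144 = 53 μmol/L.

53 μmol/L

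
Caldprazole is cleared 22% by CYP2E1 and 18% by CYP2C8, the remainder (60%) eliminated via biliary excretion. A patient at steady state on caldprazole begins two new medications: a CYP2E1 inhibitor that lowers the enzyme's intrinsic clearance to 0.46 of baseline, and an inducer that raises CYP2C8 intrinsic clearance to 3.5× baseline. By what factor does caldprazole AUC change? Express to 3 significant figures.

0.751

The CYP2E1 pathway (22% of clearance) falls to 0.46× activity: 0.22 × 0.46 = 0.1012.
The CYP2C8 pathway (18% of clearance) increases to 3.5× activity: 0.18 × 3.5 = 0.63.
The remaining 60% of clearance is unaffected.
CL_new/CL_old = 0.1012 + 0.63 + 0.6 = 1.3312.
AUC ∝ 1/CL: fold-change = 1 / 1.3312 = 0.751.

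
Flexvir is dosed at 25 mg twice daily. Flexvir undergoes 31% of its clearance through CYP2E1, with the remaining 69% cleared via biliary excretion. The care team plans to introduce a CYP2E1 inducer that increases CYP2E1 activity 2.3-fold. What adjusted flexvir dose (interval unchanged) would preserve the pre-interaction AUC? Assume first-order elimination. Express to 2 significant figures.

35 mg

The CYP2E1 pathway (31% of clearance) is boosted to 2.3× activity: 0.31 × 2.3 = 0.713.
The remaining 69% of clearance is unaffected.
New clearance relative to baseline: 0.713 + 0.69 = 1.403.
To maintain the same steady-state level, dose must scale with clearance: new dose = 25 × 1.403 = 35 mg.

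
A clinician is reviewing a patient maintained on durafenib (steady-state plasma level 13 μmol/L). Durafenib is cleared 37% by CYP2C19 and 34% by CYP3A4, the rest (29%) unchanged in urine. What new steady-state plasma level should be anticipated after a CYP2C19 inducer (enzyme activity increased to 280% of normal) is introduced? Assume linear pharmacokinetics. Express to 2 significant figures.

7.8 μmol/L

CYP2C19: 0.37 × 2.8 = 1.036
CYP3A4: 0.34 (unchanged)
Other: 0.29 (unchanged)
Relative clearance = 1.036 + 0.34 + 0.29 = 1.666.
With dosing unchanged, steady-state plasma level scales as 1/CL: 13 / 1.666 = 7.8 μmol/L.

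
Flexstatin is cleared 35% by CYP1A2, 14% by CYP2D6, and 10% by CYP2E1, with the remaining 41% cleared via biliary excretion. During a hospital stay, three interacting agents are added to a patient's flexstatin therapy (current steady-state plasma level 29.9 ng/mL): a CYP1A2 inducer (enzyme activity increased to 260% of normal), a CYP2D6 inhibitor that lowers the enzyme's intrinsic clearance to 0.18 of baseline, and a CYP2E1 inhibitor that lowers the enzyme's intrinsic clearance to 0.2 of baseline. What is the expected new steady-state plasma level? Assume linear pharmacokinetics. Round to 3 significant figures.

21.9 ng/mL

The CYP1A2 pathway (35% of clearance) increases to 2.6× activity: 0.35 × 2.6 = 0.91.
The CYP2D6 pathway (14% of clearance) falls to 0.18× activity: 0.14 × 0.18 = 0.0252.
The CYP2E1 pathway (10% of clearance) is reduced to 0.2× activity: 0.1 × 0.2 = 0.02.
The remaining 41% of clearance is unaffected.
Relative clearance = 0.91 + 0.0252 + 0.02 + 0.41 = 1.3652.
Steady-state plasma level ∝ 1/CL: new value = 29.9 / 1.3652 = 21.9 ng/mL.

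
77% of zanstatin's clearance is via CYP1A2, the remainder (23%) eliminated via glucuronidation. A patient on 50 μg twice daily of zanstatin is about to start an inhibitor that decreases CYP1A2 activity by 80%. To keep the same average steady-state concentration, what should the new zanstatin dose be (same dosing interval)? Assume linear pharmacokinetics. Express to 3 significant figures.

CYP1A2: 0.77 × 0.2 = 0.154
Other: 0.23 (unchanged)
CL_new/CL_old = 0.154 + 0.23 = 0.384.
Css,avg = (dose rate)/CL, so holding Css fixed requires dose ∝ CL: 50 × 0.384 = 19.2 μg.

19.2 μg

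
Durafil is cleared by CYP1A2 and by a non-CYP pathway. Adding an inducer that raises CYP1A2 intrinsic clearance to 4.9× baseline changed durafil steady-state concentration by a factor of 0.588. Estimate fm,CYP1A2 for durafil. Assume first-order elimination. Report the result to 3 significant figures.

0.180

CL'/CL = 1 / 0.588 = 1.701
4.9·fm + (1 − fm) = 1.701
fm = (1.701 − 1) / (4.9 − 1) = 0.180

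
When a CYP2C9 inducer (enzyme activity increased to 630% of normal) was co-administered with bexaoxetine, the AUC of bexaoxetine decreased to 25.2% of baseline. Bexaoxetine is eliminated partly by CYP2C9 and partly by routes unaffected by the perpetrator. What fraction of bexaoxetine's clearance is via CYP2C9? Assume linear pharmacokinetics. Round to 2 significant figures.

0.56

Let fm be the CYP2C9 fraction. New clearance relative to baseline = fm × 6.3 + (1 − fm).
AUC ratio = 1 / (new CL fraction), so new CL fraction = 1 / 0.252 = 3.968.
fm × 6.3 + 1 − fm = 3.968  ⇒  fm × (6.3 − 1) = 2.968  ⇒  fm = 0.56.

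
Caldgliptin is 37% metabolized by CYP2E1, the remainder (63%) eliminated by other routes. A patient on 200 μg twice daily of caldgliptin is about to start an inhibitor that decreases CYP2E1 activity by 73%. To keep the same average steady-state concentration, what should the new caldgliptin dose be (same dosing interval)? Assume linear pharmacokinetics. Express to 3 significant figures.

146 μg

The CYP2E1 pathway (37% of clearance) falls to 0.27× activity: 0.37 × 0.27 = 0.0999.
Non-CYP routes (63%) are unchanged.
CL_new/CL_old = 0.0999 + 0.63 = 0.7299.
Css,avg = (dose rate)/CL, so holding Css fixed requires dose ∝ CL: 200 × 0.7299 = 146 μg.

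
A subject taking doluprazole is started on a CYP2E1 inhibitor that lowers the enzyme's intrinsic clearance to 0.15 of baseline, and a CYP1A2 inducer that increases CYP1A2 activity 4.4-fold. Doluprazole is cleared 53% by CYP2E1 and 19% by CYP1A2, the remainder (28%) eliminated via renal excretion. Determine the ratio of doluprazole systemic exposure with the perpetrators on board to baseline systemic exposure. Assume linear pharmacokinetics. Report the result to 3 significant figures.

0.836

The CYP2E1 pathway (53% of clearance) falls to 0.15× activity: 0.53 × 0.15 = 0.0795.
The CYP1A2 pathway (19% of clearance) increases to 4.4× activity: 0.19 × 4.4 = 0.836.
Non-CYP routes (28%) are unchanged.
Relative clearance = 0.0795 + 0.836 + 0.28 = 1.1955.
Net systemic exposure ratio = 1 / 1.1955 = 0.836.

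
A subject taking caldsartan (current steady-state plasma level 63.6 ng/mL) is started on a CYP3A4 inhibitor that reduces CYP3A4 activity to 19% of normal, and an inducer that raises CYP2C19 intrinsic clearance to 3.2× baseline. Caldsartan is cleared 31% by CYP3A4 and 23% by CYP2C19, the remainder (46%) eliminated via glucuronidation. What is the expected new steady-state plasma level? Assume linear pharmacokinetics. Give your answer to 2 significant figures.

51 ng/mL

CYP3A4: 0.31 × 0.19 = 0.0589
CYP2C19: 0.23 × 3.2 = 0.736
Other: 0.46 (unchanged)
CL_new/CL_old = 0.0589 + 0.736 + 0.46 = 1.2549.
New steady-state plasma level = 63.6 / 1.2549 = 51 ng/mL (concentration scales inversely with clearance).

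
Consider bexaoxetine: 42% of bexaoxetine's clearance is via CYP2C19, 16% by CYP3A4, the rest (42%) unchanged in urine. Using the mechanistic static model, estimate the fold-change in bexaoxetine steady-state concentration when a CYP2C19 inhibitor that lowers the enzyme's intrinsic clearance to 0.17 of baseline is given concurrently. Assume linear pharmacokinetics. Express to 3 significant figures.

1.54

The CYP2C19 pathway (42% of clearance) is reduced to 0.17× activity: 0.42 × 0.17 = 0.0714.
CYP3A4 (16%) and the residual 42% are unaffected.
CL_new/CL_old = 0.0714 + 0.16 + 0.42 = 0.6514.
Since steady-state concentration ∝ 1/CL, the ratio is 1 / 0.6514 = 1.54.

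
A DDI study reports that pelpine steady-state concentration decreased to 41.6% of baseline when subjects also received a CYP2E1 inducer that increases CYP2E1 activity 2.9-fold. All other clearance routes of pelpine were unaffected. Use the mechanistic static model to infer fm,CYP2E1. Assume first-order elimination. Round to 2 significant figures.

0.74

CL'/CL = 1 / 0.416 = 2.404
2.9·fm + (1 − fm) = 2.404
fm = (2.404 − 1) / (2.9 − 1) = 0.74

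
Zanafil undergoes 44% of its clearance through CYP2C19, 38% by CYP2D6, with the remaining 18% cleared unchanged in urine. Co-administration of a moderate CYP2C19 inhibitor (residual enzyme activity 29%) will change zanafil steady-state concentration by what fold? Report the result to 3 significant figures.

1.45

CYP2C19: 0.44 × 0.29 = 0.1276
CYP2D6: 0.38 (unchanged)
Other: 0.18 (unchanged)
CL_new/CL_old = 0.1276 + 0.38 + 0.18 = 0.6876.
Since steady-state concentration ∝ 1/CL, the ratio is 1 / 0.6876 = 1.45.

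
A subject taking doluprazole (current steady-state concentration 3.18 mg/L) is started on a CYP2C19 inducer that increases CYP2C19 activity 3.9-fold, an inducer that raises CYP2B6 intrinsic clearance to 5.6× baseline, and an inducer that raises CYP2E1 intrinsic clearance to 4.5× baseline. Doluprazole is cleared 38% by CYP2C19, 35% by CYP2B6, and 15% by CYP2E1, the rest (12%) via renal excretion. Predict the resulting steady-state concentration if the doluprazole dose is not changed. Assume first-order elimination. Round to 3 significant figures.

0.751 mg/L

The CYP2C19 pathway (38% of clearance) rises to 3.9× activity: 0.38 × 3.9 = 1.482.
The CYP2B6 pathway (35% of clearance) rises to 5.6× activity: 0.35 × 5.6 = 1.96.
The CYP2E1 pathway (15% of clearance) is boosted to 4.5× activity: 0.15 × 4.5 = 0.675.
Non-CYP routes (12%) are unchanged.
New clearance relative to baseline: 1.482 + 1.96 + 0.675 + 0.12 = 4.237.
New steady-state concentration = 3.18 / 4.237 = 0.751 mg/L (concentration scales inversely with clearance).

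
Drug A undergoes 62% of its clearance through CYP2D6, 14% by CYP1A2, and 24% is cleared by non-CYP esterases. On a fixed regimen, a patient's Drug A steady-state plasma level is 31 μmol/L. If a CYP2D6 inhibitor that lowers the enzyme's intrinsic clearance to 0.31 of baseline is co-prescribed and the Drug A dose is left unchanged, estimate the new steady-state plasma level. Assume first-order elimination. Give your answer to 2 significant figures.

54 μmol/L

CYP2D6: 0.62 × 0.31 = 0.1922
CYP1A2: 0.14 (unchanged)
Other: 0.24 (unchanged)
Relative clearance = 0.1922 + 0.14 + 0.24 = 0.5722.
With dosing unchanged, steady-state plasma level scales as 1/CL: 31 / 0.5722 = 54 μmol/L.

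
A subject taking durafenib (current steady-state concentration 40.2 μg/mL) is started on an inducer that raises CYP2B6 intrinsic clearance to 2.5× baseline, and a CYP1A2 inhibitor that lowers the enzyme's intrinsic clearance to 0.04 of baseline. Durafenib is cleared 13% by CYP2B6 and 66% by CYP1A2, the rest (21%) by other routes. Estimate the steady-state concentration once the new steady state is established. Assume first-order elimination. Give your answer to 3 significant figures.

CYP2B6: 0.13 × 2.5 = 0.325
CYP1A2: 0.66 × 0.04 = 0.0264
Other: 0.21 (unchanged)
New clearance relative to baseline: 0.325 + 0.0264 + 0.21 = 0.5614.
Steady-state concentration ∝ 1/CL: new value = 40.2 / 0.5614 = 71.6 μg/mL.

71.6 μg/mL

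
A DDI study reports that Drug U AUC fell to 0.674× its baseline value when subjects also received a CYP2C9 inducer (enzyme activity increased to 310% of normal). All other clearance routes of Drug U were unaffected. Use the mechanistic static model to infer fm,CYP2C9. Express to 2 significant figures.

0.23

Call the CYP2C9 fraction fm. After the interaction, CL_new/CL_old = fm × 3.1 + (1 − fm).
AUC ratio = 1 / (new CL fraction), so new CL fraction = 1 / 0.674 = 1.484.
fm × 3.1 + 1 − fm = 1.484  ⇒  fm × (3.1 − 1) = 0.4837  ⇒  fm = 0.23.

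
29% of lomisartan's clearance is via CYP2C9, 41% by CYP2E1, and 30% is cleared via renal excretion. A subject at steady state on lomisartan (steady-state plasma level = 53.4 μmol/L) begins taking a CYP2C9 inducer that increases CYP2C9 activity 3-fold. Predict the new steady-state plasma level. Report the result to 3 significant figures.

33.8 μmol/L

The CYP2C9 pathway (29% of clearance) increases to 3× activity: 0.29 × 3 = 0.87.
CYP2E1 (41%) and the residual 30% are unaffected.
New clearance relative to baseline: 0.87 + 0.41 + 0.3 = 1.58.
Steady-state plasma level ∝ 1/CL, so new value = 53.4 / 1.58 = 33.8 μmol/L.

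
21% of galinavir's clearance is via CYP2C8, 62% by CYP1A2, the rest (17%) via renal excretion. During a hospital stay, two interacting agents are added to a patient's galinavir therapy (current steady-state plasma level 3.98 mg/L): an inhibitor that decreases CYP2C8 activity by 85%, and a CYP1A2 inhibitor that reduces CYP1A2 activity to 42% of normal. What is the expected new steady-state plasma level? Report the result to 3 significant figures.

The CYP2C8 pathway (21% of clearance) is reduced to 0.15× activity: 0.21 × 0.15 = 0.0315.
The CYP1A2 pathway (62% of clearance) drops to 0.42× activity: 0.62 × 0.42 = 0.2604.
Non-CYP routes (17%) are unchanged.
CL_new/CL_old = 0.0315 + 0.2604 + 0.17 = 0.4619.
Steady-state plasma level ∝ 1/CL: new value = 3.98 / 0.4619 = 8.62 mg/L.

8.62 mg/L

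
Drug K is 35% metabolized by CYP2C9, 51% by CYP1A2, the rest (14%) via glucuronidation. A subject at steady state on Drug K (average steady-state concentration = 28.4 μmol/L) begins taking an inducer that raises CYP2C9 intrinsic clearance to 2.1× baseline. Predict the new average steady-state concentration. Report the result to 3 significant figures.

The CYP2C9 pathway (35% of clearance) is boosted to 2.1× activity: 0.35 × 2.1 = 0.735.
CYP1A2 (51%) and the residual 14% are unaffected.
Relative clearance = 0.735 + 0.51 + 0.14 = 1.385.
New average steady-state concentration = baseline ÷ relative clearance = 28.4 / 1.385 = 20.5 μmol/L.

20.5 μmol/L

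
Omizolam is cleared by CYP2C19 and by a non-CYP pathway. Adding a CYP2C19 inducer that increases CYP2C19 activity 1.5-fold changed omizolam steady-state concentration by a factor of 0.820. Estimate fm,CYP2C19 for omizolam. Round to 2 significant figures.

0.44

Let x = fm,CYP2C19. Because steady-state concentration ∝ 1/CL, relative clearance rose to 1/0.820 = 1.22.
Setting x·1.5 + (1 − x) = 1.22 and solving: x = (1.22 − 1)/(1.5 − 1) = 0.44.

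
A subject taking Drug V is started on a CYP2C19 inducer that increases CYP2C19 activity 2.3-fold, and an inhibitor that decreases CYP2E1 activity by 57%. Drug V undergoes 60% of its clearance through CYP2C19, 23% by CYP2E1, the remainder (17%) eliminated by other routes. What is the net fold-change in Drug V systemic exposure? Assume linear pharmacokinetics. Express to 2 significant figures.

0.61

The CYP2C19 pathway (60% of clearance) rises to 2.3× activity: 0.6 × 2.3 = 1.38.
The CYP2E1 pathway (23% of clearance) is reduced to 0.43× activity: 0.23 × 0.43 = 0.0989.
Non-CYP routes (17%) are unchanged.
Relative clearance = 1.38 + 0.0989 + 0.17 = 1.6489.
Because systemic exposure varies inversely with clearance, the combined effect is 1 / 1.6489 = 0.61.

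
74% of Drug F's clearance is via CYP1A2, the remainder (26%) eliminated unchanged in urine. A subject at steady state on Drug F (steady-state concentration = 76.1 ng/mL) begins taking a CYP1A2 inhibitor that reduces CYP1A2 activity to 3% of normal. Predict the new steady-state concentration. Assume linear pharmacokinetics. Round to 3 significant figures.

270 ng/mL

CYP1A2: 0.74 × 0.03 = 0.0222
Other: 0.26 (unchanged)
CL_new/CL_old = 0.0222 + 0.26 = 0.2822.
Steady-state concentration ∝ 1/CL, so new value = 76.1 / 0.2822 = 270 ng/mL.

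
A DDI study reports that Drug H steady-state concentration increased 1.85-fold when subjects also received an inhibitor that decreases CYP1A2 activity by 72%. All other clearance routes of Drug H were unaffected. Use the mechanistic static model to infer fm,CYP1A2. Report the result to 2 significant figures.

0.64

Let fm be the CYP1A2 fraction. New clearance relative to baseline = fm × 0.28 + (1 − fm).
Steady-state concentration ratio = 1 / (new CL fraction), so new CL fraction = 1 / 1.85 = 0.5405.
fm × 0.28 + 1 − fm = 0.5405  ⇒  fm × (0.28 − 1) = −0.4595  ⇒  fm = 0.64.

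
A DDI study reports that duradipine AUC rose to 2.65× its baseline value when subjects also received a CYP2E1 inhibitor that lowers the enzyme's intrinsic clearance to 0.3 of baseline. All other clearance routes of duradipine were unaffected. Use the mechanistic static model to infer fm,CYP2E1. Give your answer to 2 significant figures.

CL'/CL = 1 / 2.65 = 0.3774
0.3·fm + (1 − fm) = 0.3774
fm = (0.3774 − 1) / (0.3 − 1) = 0.89

0.89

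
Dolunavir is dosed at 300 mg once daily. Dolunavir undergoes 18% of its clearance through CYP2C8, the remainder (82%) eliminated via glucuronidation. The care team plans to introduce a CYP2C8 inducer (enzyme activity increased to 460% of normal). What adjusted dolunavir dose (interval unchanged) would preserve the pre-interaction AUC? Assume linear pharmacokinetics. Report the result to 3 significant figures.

CYP2C8: 0.18 × 4.6 = 0.828
Other: 0.82 (unchanged)
Relative clearance = 0.828 + 0.82 = 1.648.
Css,avg = (dose rate)/CL, so holding Css fixed requires dose ∝ CL: 300 × 1.648 = 494 mg.

494 mg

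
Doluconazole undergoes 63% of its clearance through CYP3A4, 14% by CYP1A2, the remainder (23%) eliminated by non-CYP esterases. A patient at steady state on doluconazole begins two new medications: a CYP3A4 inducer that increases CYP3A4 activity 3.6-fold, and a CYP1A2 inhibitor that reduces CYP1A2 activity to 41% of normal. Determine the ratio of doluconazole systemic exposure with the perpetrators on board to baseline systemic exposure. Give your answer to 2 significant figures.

The CYP3A4 pathway (63% of clearance) rises to 3.6× activity: 0.63 × 3.6 = 2.268.
The CYP1A2 pathway (14% of clearance) is reduced to 0.41× activity: 0.14 × 0.41 = 0.0574.
Non-CYP routes (23%) are unchanged.
CL_new/CL_old = 2.268 + 0.0574 + 0.23 = 2.5554.
Because systemic exposure varies inversely with clearance, the combined effect is 1 / 2.5554 = 0.39.

0.39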